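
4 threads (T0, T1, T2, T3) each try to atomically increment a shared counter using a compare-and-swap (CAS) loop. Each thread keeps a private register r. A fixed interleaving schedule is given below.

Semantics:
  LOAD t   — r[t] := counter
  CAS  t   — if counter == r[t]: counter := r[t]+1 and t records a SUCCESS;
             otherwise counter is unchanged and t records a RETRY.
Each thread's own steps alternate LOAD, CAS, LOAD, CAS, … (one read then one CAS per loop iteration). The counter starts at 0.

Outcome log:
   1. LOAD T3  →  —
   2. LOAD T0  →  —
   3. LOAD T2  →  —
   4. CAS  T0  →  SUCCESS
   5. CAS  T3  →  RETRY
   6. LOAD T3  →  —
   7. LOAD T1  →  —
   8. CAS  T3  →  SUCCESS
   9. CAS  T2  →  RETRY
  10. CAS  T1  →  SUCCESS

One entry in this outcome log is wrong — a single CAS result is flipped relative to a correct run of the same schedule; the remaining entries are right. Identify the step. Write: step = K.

step = 10

Correct run:
step 1: T3 LOAD ⇒ load; ctr=0 reg=0
step 2: T0 LOAD ⇒ load; ctr=0 reg=0
step 3: T2 LOAD ⇒ load; ctr=0 reg=0
step 4: T0 CAS ⇒ ok; ctr=1 reg=0
step 5: T3 CAS ⇒ retry; ctr=1 reg=0
step 6: T3 LOAD ⇒ load; ctr=1 reg=1
step 7: T1 LOAD ⇒ load; ctr=1 reg=1
step 8: T3 CAS ⇒ ok; ctr=2 reg=1
step 9: T2 CAS ⇒ retry; ctr=2 reg=0
step 10: T1 CAS ⇒ retry; ctr=2 reg=1
Flip is step 10.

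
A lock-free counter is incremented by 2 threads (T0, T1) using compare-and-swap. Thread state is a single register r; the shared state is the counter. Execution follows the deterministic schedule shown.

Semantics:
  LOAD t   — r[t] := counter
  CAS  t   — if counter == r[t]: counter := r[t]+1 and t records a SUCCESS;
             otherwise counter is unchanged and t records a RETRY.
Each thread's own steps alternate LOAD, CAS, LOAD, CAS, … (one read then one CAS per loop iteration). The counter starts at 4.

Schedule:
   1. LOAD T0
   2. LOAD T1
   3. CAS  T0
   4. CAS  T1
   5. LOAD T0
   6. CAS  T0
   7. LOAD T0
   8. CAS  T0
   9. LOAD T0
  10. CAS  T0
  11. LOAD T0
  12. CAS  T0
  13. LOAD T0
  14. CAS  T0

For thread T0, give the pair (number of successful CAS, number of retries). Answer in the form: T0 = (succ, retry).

#1 T0 reads 4
#2 T1 reads 4
#3 T0 CAS(4→5) writes; counter now 5
#4 T1 CAS(4→5) fails; counter now 5
#5 T0 reads 5
#6 T0 CAS(5→6) writes; counter now 6
#7 T0 reads 6
#8 T0 CAS(6→7) writes; counter now 7
#9 T0 reads 7
#10 T0 CAS(7→8) writes; counter now 8
#11 T0 reads 8
#12 T0 CAS(8→9) writes; counter now 9
#13 T0 reads 9
#14 T0 CAS(9→10) writes; counter now 10

T0 = (6, 0)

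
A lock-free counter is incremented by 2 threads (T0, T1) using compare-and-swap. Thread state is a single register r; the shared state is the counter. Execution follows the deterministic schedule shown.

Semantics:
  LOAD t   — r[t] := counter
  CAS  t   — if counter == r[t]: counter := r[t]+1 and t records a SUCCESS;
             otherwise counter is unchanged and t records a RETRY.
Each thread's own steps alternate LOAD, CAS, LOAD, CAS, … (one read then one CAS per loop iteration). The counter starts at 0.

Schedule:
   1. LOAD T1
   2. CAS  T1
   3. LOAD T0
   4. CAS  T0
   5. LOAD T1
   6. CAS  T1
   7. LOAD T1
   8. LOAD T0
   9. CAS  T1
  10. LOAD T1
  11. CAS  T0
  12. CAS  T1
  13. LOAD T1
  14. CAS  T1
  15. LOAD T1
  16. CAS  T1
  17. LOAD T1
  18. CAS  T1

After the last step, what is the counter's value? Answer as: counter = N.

counter = 8

   1) LOAD T1:  M=0  r_T1=0
   2) CAS  T1:  M=1  r_T1=0 ✓
   3) LOAD T0:  M=1  r_T0=1
   4) CAS  T0:  M=2  r_T0=1 ✓
   5) LOAD T1:  M=2  r_T1=2
   6) CAS  T1:  M=3  r_T1=2 ✓
   7) LOAD T1:  M=3  r_T1=3
   8) LOAD T0:  M=3  r_T0=3
   9) CAS  T1:  M=4  r_T1=3 ✓
  10) LOAD T1:  M=4  r_T1=4
  11) CAS  T0:  M=4  r_T0=3 ✗
  12) CAS  T1:  M=5  r_T1=4 ✓
  13) LOAD T1:  M=5  r_T1=5
  14) CAS  T1:  M=6  r_T1=5 ✓
  15) LOAD T1:  M=6  r_T1=6
  16) CAS  T1:  M=7  r_T1=6 ✓
  17) LOAD T1:  M=7  r_T1=7
  18) CAS  T1:  M=8  r_T1=7 ✓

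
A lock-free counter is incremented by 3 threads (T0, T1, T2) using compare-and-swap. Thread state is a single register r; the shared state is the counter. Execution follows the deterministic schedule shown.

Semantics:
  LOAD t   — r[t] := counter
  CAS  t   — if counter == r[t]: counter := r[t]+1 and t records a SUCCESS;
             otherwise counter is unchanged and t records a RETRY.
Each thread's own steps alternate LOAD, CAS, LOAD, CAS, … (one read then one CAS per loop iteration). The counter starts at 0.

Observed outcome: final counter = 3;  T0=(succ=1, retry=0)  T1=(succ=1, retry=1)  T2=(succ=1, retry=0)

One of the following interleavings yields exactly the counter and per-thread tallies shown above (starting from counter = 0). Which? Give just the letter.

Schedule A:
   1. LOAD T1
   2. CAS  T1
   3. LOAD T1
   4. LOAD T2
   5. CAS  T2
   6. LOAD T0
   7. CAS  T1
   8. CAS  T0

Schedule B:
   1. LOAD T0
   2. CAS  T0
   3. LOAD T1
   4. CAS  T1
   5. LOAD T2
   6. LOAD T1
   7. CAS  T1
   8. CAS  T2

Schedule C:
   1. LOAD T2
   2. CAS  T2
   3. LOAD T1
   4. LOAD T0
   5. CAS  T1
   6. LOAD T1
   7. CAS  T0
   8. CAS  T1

A

Run A:
T1 LOAD — after: cnt=0, r=0 — load
T1 CAS — after: cnt=1, r=0 — ok
T1 LOAD — after: cnt=1, r=1 — load
T2 LOAD — after: cnt=1, r=1 — load
T2 CAS — after: cnt=2, r=1 — ok
T0 LOAD — after: cnt=2, r=2 — load
T1 CAS — after: cnt=2, r=1 — retry
T0 CAS — after: cnt=3, r=2 — ok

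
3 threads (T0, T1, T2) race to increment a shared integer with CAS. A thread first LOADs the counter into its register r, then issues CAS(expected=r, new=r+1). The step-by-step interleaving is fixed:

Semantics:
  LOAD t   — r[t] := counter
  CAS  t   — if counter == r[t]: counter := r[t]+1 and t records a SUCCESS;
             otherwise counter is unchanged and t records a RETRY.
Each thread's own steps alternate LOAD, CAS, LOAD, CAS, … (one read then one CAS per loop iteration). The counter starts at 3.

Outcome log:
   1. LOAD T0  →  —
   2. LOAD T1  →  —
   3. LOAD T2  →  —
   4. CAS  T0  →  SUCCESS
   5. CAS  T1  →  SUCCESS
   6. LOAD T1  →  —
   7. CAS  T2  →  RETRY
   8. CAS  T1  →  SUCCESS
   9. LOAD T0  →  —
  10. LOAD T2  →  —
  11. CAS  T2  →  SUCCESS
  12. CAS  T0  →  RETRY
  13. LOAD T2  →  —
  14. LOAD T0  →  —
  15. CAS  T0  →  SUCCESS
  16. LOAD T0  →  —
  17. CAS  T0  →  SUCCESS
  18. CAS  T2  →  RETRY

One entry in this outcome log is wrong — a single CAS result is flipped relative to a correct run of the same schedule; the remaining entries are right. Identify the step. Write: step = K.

Re-executing:
   1) LOAD T0:  M=3  r_T0=3
   2) LOAD T1:  M=3  r_T1=3
   3) LOAD T2:  M=3  r_T2=3
   4) CAS  T0:  M=4  r_T0=3 ✓
   5) CAS  T1:  M=4  r_T1=3 ✗
   6) LOAD T1:  M=4  r_T1=4
   7) CAS  T2:  M=4  r_T2=3 ✗
   8) CAS  T1:  M=5  r_T1=4 ✓
   9) LOAD T0:  M=5  r_T0=5
  10) LOAD T2:  M=5  r_T2=5
  11) CAS  T2:  M=6  r_T2=5 ✓
  12) CAS  T0:  M=6  r_T0=5 ✗
  13) LOAD T2:  M=6  r_T2=6
  14) LOAD T0:  M=6  r_T0=6
  15) CAS  T0:  M=7  r_T0=6 ✓
  16) LOAD T0:  M=7  r_T0=7
  17) CAS  T0:  M=8  r_T0=7 ✓
  18) CAS  T2:  M=8  r_T2=6 ✗
Log disagrees first at step 5.

step = 5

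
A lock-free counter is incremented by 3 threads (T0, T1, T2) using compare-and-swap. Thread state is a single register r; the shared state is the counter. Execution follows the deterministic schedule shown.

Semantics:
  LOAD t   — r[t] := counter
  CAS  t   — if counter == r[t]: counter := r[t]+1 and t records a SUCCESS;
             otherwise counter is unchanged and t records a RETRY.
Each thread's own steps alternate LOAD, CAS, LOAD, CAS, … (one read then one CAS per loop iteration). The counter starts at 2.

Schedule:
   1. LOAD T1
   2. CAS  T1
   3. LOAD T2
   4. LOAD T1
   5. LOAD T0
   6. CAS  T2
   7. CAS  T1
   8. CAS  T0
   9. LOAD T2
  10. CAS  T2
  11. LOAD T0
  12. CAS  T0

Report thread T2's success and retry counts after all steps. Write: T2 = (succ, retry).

T1 LOAD — after: cnt=2, r=2 — load
T1 CAS — after: cnt=3, r=2 — ok
T2 LOAD — after: cnt=3, r=3 — load
T1 LOAD — after: cnt=3, r=3 — load
T0 LOAD — after: cnt=3, r=3 — load
T2 CAS — after: cnt=4, r=3 — ok
T1 CAS — after: cnt=4, r=3 — retry
T0 CAS — after: cnt=4, r=3 — retry
T2 LOAD — after: cnt=4, r=4 — load
T2 CAS — after: cnt=5, r=4 — ok
T0 LOAD — after: cnt=5, r=5 — load
T0 CAS — after: cnt=6, r=5 — ok

T2 = (2, 0)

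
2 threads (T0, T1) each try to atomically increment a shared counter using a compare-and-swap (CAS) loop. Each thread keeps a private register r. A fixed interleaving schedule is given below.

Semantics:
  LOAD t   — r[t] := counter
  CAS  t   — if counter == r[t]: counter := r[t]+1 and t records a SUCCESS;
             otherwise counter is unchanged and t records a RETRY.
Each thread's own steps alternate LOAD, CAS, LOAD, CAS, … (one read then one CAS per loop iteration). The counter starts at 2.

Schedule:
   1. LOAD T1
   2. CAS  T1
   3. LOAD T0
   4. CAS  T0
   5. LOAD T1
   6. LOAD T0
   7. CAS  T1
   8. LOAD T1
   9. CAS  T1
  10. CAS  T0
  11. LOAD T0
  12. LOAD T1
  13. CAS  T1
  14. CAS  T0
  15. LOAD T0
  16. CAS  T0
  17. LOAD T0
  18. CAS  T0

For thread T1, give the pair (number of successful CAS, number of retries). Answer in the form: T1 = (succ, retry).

T1 = (4, 0)

T1 LOAD — after: cnt=2, r=2 — load
T1 CAS — after: cnt=3, r=2 — ok
T0 LOAD — after: cnt=3, r=3 — load
T0 CAS — after: cnt=4, r=3 — ok
T1 LOAD — after: cnt=4, r=4 — load
T0 LOAD — after: cnt=4, r=4 — load
T1 CAS — after: cnt=5, r=4 — ok
T1 LOAD — after: cnt=5, r=5 — load
T1 CAS — after: cnt=6, r=5 — ok
T0 CAS — after: cnt=6, r=4 — retry
T0 LOAD — after: cnt=6, r=6 — load
T1 LOAD — after: cnt=6, r=6 — load
T1 CAS — after: cnt=7, r=6 — ok
T0 CAS — after: cnt=7, r=6 — retry
T0 LOAD — after: cnt=7, r=7 — load
T0 CAS — after: cnt=8, r=7 — ok
T0 LOAD — after: cnt=8, r=8 — load
T0 CAS — after: cnt=9, r=8 — ok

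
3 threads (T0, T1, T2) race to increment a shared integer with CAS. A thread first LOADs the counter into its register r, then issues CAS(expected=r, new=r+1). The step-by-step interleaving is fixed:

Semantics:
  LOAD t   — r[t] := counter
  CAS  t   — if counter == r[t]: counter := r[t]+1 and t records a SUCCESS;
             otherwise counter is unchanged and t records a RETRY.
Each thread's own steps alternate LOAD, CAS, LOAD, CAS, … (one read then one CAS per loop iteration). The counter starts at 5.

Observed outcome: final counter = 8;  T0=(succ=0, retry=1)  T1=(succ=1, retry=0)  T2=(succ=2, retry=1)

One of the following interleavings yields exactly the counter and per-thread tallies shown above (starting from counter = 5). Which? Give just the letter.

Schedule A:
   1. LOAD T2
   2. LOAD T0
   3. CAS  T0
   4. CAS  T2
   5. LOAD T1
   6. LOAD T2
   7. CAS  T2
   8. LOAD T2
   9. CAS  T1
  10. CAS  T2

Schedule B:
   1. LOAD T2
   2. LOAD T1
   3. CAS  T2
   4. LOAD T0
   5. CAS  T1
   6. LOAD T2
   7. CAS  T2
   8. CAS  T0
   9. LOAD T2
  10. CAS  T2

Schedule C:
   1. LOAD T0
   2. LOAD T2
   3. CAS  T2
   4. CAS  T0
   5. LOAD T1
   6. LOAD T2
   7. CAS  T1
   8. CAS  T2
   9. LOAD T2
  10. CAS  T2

Tracing schedule C:
step 1: T0 LOAD ⇒ load; ctr=5 reg=5
step 2: T2 LOAD ⇒ load; ctr=5 reg=5
step 3: T2 CAS ⇒ ok; ctr=6 reg=5
step 4: T0 CAS ⇒ retry; ctr=6 reg=5
step 5: T1 LOAD ⇒ load; ctr=6 reg=6
step 6: T2 LOAD ⇒ load; ctr=6 reg=6
step 7: T1 CAS ⇒ ok; ctr=7 reg=6
step 8: T2 CAS ⇒ retry; ctr=7 reg=6
step 9: T2 LOAD ⇒ load; ctr=7 reg=7
step 10: T2 CAS ⇒ ok; ctr=8 reg=7

C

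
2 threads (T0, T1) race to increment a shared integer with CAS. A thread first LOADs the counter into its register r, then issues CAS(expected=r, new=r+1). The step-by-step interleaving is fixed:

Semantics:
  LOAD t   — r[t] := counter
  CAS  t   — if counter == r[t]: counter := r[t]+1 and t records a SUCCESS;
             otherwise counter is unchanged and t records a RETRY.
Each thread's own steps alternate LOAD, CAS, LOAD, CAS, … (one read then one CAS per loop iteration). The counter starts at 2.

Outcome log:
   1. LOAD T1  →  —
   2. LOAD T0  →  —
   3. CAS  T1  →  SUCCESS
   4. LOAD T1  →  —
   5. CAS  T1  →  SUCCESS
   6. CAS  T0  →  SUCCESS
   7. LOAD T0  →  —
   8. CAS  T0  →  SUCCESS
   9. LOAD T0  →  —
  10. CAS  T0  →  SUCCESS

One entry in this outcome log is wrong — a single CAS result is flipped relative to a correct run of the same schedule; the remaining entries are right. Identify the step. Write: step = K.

step = 6

Re-executing:
step 1: T1 LOAD ⇒ load; ctr=2 reg=2
step 2: T0 LOAD ⇒ load; ctr=2 reg=2
step 3: T1 CAS ⇒ ok; ctr=3 reg=2
step 4: T1 LOAD ⇒ load; ctr=3 reg=3
step 5: T1 CAS ⇒ ok; ctr=4 reg=3
step 6: T0 CAS ⇒ retry; ctr=4 reg=2
step 7: T0 LOAD ⇒ load; ctr=4 reg=4
step 8: T0 CAS ⇒ ok; ctr=5 reg=4
step 9: T0 LOAD ⇒ load; ctr=5 reg=5
step 10: T0 CAS ⇒ ok; ctr=6 reg=5
Log disagrees first at step 6.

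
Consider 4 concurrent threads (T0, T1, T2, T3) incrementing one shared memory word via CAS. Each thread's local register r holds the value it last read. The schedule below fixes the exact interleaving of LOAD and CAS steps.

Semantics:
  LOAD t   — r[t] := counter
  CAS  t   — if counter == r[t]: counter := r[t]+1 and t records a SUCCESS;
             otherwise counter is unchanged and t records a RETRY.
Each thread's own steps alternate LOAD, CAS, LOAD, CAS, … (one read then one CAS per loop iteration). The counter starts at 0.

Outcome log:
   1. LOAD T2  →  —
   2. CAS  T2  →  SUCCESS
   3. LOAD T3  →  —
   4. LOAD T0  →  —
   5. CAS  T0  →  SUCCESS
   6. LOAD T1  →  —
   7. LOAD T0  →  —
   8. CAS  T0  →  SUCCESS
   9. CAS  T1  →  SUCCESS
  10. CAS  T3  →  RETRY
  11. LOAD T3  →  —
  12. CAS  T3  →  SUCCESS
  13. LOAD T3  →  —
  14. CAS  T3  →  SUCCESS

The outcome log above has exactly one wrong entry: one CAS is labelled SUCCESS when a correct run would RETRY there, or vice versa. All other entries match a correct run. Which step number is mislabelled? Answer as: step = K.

Re-executing:
1. LOAD T2 → mem=0 r[T2]=0 [LOAD]
2. CAS T2 → mem=1 r[T2]=0 [OK]
3. LOAD T3 → mem=1 r[T3]=1 [LOAD]
4. LOAD T0 → mem=1 r[T0]=1 [LOAD]
5. CAS T0 → mem=2 r[T0]=1 [OK]
6. LOAD T1 → mem=2 r[T1]=2 [LOAD]
7. LOAD T0 → mem=2 r[T0]=2 [LOAD]
8. CAS T0 → mem=3 r[T0]=2 [OK]
9. CAS T1 → mem=3 r[T1]=2 [RETRY]
10. CAS T3 → mem=3 r[T3]=1 [RETRY]
11. LOAD T3 → mem=3 r[T3]=3 [LOAD]
12. CAS T3 → mem=4 r[T3]=3 [OK]
13. LOAD T3 → mem=4 r[T3]=4 [LOAD]
14. CAS T3 → mem=5 r[T3]=4 [OK]
Mismatch at 9.

step = 9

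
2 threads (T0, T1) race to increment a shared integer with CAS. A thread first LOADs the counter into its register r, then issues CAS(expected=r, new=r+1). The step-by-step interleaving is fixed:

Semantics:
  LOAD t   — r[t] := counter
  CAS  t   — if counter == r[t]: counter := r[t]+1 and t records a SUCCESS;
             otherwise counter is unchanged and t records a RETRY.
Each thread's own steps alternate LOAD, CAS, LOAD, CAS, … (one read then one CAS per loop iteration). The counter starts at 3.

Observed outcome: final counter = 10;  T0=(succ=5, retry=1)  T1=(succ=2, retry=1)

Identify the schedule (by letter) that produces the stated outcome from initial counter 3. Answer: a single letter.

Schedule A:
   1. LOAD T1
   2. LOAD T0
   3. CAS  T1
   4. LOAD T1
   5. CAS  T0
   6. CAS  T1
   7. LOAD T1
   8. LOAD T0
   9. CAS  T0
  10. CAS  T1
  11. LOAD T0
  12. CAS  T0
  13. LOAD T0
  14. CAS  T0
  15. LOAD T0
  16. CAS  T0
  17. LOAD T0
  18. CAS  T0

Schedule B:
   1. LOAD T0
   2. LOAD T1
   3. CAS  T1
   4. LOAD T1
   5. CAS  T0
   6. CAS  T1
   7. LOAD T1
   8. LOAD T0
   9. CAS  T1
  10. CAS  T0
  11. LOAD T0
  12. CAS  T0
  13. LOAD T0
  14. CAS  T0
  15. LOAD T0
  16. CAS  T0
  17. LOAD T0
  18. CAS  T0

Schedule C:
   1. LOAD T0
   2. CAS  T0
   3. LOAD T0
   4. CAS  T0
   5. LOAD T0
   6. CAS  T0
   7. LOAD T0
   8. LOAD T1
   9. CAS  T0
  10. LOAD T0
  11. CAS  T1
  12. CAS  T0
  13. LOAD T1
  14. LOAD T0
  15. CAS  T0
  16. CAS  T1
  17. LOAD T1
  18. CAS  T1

Tracing schedule A:
step 1: T1 LOAD ⇒ load; ctr=3 reg=3
step 2: T0 LOAD ⇒ load; ctr=3 reg=3
step 3: T1 CAS ⇒ ok; ctr=4 reg=3
step 4: T1 LOAD ⇒ load; ctr=4 reg=4
step 5: T0 CAS ⇒ retry; ctr=4 reg=3
step 6: T1 CAS ⇒ ok; ctr=5 reg=4
step 7: T1 LOAD ⇒ load; ctr=5 reg=5
step 8: T0 LOAD ⇒ load; ctr=5 reg=5
step 9: T0 CAS ⇒ ok; ctr=6 reg=5
step 10: T1 CAS ⇒ retry; ctr=6 reg=5
step 11: T0 LOAD ⇒ load; ctr=6 reg=6
step 12: T0 CAS ⇒ ok; ctr=7 reg=6
step 13: T0 LOAD ⇒ load; ctr=7 reg=7
step 14: T0 CAS ⇒ ok; ctr=8 reg=7
step 15: T0 LOAD ⇒ load; ctr=8 reg=8
step 16: T0 CAS ⇒ ok; ctr=9 reg=8
step 17: T0 LOAD ⇒ load; ctr=9 reg=9
step 18: T0 CAS ⇒ ok; ctr=10 reg=9

A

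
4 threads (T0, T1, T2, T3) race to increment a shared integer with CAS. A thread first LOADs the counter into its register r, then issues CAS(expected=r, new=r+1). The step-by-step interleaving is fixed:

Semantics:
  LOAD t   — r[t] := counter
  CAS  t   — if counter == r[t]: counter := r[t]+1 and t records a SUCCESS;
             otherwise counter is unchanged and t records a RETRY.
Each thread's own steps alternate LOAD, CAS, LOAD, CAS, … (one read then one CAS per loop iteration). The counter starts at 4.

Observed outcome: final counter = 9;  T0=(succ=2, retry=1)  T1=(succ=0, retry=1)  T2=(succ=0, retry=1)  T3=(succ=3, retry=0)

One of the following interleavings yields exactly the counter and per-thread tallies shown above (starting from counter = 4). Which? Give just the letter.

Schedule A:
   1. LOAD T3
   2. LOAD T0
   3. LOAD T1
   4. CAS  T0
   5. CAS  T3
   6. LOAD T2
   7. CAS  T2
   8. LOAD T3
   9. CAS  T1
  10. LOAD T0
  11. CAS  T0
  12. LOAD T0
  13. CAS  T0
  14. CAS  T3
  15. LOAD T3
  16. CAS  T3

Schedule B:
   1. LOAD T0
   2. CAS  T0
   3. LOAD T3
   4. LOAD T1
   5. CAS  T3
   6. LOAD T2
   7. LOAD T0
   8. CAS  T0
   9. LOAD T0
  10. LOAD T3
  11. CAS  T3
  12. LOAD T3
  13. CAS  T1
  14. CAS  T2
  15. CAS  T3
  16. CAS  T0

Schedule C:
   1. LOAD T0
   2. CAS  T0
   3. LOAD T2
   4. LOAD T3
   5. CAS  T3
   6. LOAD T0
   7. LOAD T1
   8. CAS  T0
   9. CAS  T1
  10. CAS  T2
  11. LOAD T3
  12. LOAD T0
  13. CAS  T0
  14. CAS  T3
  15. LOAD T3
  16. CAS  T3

B

Tracing schedule B:
step 1: T0 LOAD ⇒ load; ctr=4 reg=4
step 2: T0 CAS ⇒ ok; ctr=5 reg=4
step 3: T3 LOAD ⇒ load; ctr=5 reg=5
step 4: T1 LOAD ⇒ load; ctr=5 reg=5
step 5: T3 CAS ⇒ ok; ctr=6 reg=5
step 6: T2 LOAD ⇒ load; ctr=6 reg=6
step 7: T0 LOAD ⇒ load; ctr=6 reg=6
step 8: T0 CAS ⇒ ok; ctr=7 reg=6
step 9: T0 LOAD ⇒ load; ctr=7 reg=7
step 10: T3 LOAD ⇒ load; ctr=7 reg=7
step 11: T3 CAS ⇒ ok; ctr=8 reg=7
step 12: T3 LOAD ⇒ load; ctr=8 reg=8
step 13: T1 CAS ⇒ retry; ctr=8 reg=5
step 14: T2 CAS ⇒ retry; ctr=8 reg=6
step 15: T3 CAS ⇒ ok; ctr=9 reg=8
step 16: T0 CAS ⇒ retry; ctr=9 reg=7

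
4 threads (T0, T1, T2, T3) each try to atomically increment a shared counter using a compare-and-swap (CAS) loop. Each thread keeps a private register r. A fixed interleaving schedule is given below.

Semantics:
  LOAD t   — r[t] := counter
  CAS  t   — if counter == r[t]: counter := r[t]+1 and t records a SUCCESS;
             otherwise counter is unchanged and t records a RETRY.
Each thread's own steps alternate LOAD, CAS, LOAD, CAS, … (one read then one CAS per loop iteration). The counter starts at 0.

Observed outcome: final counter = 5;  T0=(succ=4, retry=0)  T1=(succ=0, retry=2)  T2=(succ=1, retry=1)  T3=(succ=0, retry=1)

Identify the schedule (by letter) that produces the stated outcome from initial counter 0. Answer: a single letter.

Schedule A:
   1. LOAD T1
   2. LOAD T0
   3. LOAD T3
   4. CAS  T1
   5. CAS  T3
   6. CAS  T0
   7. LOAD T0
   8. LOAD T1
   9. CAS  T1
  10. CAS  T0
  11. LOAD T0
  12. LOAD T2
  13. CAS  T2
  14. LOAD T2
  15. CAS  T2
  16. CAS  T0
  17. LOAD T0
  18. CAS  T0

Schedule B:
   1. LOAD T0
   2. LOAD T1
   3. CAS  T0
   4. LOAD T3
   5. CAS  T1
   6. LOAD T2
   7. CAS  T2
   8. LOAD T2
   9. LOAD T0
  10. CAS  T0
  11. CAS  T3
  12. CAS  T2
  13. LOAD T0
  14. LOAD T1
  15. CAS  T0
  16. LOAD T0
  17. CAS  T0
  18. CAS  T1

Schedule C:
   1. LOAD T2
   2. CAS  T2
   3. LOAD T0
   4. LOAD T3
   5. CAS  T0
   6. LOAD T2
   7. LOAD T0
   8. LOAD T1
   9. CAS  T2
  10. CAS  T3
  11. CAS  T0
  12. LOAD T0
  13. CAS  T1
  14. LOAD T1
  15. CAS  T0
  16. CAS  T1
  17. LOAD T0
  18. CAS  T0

B

Run B:
step 1: T0 LOAD ⇒ load; ctr=0 reg=0
step 2: T1 LOAD ⇒ load; ctr=0 reg=0
step 3: T0 CAS ⇒ ok; ctr=1 reg=0
step 4: T3 LOAD ⇒ load; ctr=1 reg=1
step 5: T1 CAS ⇒ retry; ctr=1 reg=0
step 6: T2 LOAD ⇒ load; ctr=1 reg=1
step 7: T2 CAS ⇒ ok; ctr=2 reg=1
step 8: T2 LOAD ⇒ load; ctr=2 reg=2
step 9: T0 LOAD ⇒ load; ctr=2 reg=2
step 10: T0 CAS ⇒ ok; ctr=3 reg=2
step 11: T3 CAS ⇒ retry; ctr=3 reg=1
step 12: T2 CAS ⇒ retry; ctr=3 reg=2
step 13: T0 LOAD ⇒ load; ctr=3 reg=3
step 14: T1 LOAD ⇒ load; ctr=3 reg=3
step 15: T0 CAS ⇒ ok; ctr=4 reg=3
step 16: T0 LOAD ⇒ load; ctr=4 reg=4
step 17: T0 CAS ⇒ ok; ctr=5 reg=4
step 18: T1 CAS ⇒ retry; ctr=5 reg=3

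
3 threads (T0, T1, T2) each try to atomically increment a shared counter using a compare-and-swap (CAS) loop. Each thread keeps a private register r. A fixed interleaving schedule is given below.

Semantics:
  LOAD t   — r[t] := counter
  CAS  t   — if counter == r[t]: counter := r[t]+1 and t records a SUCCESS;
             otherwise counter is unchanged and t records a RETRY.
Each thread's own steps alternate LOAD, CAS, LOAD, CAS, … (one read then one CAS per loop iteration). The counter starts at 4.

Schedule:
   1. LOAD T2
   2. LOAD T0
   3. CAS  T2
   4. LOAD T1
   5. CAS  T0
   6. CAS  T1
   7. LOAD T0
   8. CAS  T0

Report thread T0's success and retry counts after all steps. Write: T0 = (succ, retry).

T0 = (1, 1)

step 1: T2 LOAD ⇒ load; ctr=4 reg=4
step 2: T0 LOAD ⇒ load; ctr=4 reg=4
step 3: T2 CAS ⇒ ok; ctr=5 reg=4
step 4: T1 LOAD ⇒ load; ctr=5 reg=5
step 5: T0 CAS ⇒ retry; ctr=5 reg=4
step 6: T1 CAS ⇒ ok; ctr=6 reg=5
step 7: T0 LOAD ⇒ load; ctr=6 reg=6
step 8: T0 CAS ⇒ ok; ctr=7 reg=6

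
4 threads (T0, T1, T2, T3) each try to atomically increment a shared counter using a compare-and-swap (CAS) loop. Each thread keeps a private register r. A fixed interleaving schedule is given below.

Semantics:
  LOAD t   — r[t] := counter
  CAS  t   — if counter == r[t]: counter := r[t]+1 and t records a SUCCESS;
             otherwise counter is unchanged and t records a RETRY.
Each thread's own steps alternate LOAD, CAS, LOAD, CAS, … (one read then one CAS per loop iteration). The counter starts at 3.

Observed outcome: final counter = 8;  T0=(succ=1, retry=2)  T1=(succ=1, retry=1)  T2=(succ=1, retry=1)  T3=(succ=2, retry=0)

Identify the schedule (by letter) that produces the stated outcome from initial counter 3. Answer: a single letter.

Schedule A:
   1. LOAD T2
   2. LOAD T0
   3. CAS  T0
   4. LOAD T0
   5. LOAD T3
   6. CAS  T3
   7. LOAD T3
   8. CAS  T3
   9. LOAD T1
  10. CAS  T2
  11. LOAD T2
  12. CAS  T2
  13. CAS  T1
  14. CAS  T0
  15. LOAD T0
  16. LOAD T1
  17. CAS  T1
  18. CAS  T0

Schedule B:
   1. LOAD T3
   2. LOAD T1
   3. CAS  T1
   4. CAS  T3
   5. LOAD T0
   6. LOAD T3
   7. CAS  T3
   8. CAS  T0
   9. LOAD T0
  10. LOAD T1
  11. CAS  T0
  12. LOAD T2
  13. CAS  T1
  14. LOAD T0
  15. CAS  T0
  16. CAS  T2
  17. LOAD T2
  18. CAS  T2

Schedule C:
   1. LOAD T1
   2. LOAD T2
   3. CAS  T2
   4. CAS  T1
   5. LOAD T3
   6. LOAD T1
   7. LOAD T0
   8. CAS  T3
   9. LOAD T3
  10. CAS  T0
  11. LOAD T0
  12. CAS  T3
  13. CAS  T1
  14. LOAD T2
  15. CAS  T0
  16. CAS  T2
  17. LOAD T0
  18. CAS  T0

Run A:
1. LOAD T2 → mem=3 r[T2]=3 [LOAD]
2. LOAD T0 → mem=3 r[T0]=3 [LOAD]
3. CAS T0 → mem=4 r[T0]=3 [OK]
4. LOAD T0 → mem=4 r[T0]=4 [LOAD]
5. LOAD T3 → mem=4 r[T3]=4 [LOAD]
6. CAS T3 → mem=5 r[T3]=4 [OK]
7. LOAD T3 → mem=5 r[T3]=5 [LOAD]
8. CAS T3 → mem=6 r[T3]=5 [OK]
9. LOAD T1 → mem=6 r[T1]=6 [LOAD]
10. CAS T2 → mem=6 r[T2]=3 [RETRY]
11. LOAD T2 → mem=6 r[T2]=6 [LOAD]
12. CAS T2 → mem=7 r[T2]=6 [OK]
13. CAS T1 → mem=7 r[T1]=6 [RETRY]
14. CAS T0 → mem=7 r[T0]=4 [RETRY]
15. LOAD T0 → mem=7 r[T0]=7 [LOAD]
16. LOAD T1 → mem=7 r[T1]=7 [LOAD]
17. CAS T1 → mem=8 r[T1]=7 [OK]
18. CAS T0 → mem=8 r[T0]=7 [RETRY]

A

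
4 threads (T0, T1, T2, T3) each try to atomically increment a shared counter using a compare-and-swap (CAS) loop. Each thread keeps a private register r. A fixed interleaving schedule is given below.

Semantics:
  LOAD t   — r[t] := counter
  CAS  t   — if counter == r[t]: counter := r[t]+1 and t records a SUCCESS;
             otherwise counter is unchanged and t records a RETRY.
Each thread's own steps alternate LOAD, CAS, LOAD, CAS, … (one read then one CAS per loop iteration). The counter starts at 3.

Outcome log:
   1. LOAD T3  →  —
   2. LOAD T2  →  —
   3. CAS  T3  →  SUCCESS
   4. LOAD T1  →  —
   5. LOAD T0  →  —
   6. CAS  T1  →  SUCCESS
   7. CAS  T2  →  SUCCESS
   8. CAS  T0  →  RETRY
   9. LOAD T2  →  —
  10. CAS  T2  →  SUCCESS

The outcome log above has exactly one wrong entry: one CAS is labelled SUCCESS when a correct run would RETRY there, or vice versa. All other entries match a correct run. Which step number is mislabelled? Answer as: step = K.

step = 7

Reference trace:
step 1: T3 LOAD ⇒ load; ctr=3 reg=3
step 2: T2 LOAD ⇒ load; ctr=3 reg=3
step 3: T3 CAS ⇒ ok; ctr=4 reg=3
step 4: T1 LOAD ⇒ load; ctr=4 reg=4
step 5: T0 LOAD ⇒ load; ctr=4 reg=4
step 6: T1 CAS ⇒ ok; ctr=5 reg=4
step 7: T2 CAS ⇒ retry; ctr=5 reg=3
step 8: T0 CAS ⇒ retry; ctr=5 reg=4
step 9: T2 LOAD ⇒ load; ctr=5 reg=5
step 10: T2 CAS ⇒ ok; ctr=6 reg=5
Mismatch at 7.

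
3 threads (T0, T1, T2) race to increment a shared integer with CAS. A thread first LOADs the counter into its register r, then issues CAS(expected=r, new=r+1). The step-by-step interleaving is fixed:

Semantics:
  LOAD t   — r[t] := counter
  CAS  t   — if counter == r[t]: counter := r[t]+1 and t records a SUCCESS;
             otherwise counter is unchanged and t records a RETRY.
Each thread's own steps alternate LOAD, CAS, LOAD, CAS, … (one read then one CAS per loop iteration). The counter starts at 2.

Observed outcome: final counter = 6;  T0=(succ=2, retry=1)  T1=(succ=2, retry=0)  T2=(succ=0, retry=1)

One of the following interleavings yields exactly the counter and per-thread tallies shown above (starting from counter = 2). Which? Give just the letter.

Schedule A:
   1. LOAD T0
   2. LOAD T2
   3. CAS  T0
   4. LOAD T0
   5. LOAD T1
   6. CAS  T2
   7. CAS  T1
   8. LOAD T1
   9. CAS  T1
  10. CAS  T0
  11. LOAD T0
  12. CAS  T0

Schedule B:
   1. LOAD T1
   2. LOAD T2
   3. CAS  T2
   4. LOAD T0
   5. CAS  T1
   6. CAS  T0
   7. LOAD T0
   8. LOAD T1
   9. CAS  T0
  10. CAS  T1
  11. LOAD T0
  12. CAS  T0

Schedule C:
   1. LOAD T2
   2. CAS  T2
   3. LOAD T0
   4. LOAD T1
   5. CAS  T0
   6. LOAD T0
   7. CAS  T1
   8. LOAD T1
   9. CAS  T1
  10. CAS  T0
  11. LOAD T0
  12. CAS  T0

A

Simulating candidate A:
T0 LOAD — after: cnt=2, r=2 — load
T2 LOAD — after: cnt=2, r=2 — load
T0 CAS — after: cnt=3, r=2 — ok
T0 LOAD — after: cnt=3, r=3 — load
T1 LOAD — after: cnt=3, r=3 — load
T2 CAS — after: cnt=3, r=2 — retry
T1 CAS — after: cnt=4, r=3 — ok
T1 LOAD — after: cnt=4, r=4 — load
T1 CAS — after: cnt=5, r=4 — ok
T0 CAS — after: cnt=5, r=3 — retry
T0 LOAD — after: cnt=5, r=5 — load
T0 CAS — after: cnt=6, r=5 — ok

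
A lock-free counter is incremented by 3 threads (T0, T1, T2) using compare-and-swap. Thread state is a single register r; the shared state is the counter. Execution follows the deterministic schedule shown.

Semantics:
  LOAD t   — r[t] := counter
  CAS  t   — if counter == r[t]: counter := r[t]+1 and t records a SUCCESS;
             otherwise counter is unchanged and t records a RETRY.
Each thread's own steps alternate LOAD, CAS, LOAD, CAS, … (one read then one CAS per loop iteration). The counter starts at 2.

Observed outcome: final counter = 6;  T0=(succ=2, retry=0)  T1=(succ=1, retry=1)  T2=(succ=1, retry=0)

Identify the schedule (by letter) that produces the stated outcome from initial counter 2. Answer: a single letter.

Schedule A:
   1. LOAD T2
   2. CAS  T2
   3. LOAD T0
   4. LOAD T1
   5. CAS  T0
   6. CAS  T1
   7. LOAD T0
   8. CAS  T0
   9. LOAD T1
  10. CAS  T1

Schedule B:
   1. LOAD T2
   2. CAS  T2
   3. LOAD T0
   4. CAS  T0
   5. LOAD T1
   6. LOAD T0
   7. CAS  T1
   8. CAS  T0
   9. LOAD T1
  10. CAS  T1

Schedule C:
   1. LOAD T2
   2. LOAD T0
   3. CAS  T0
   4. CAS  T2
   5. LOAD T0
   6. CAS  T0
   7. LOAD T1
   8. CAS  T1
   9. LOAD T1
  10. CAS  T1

Simulating candidate A:
step 1: T2 LOAD ⇒ load; ctr=2 reg=2
step 2: T2 CAS ⇒ ok; ctr=3 reg=2
step 3: T0 LOAD ⇒ load; ctr=3 reg=3
step 4: T1 LOAD ⇒ load; ctr=3 reg=3
step 5: T0 CAS ⇒ ok; ctr=4 reg=3
step 6: T1 CAS ⇒ retry; ctr=4 reg=3
step 7: T0 LOAD ⇒ load; ctr=4 reg=4
step 8: T0 CAS ⇒ ok; ctr=5 reg=4
step 9: T1 LOAD ⇒ load; ctr=5 reg=5
step 10: T1 CAS ⇒ ok; ctr=6 reg=5

A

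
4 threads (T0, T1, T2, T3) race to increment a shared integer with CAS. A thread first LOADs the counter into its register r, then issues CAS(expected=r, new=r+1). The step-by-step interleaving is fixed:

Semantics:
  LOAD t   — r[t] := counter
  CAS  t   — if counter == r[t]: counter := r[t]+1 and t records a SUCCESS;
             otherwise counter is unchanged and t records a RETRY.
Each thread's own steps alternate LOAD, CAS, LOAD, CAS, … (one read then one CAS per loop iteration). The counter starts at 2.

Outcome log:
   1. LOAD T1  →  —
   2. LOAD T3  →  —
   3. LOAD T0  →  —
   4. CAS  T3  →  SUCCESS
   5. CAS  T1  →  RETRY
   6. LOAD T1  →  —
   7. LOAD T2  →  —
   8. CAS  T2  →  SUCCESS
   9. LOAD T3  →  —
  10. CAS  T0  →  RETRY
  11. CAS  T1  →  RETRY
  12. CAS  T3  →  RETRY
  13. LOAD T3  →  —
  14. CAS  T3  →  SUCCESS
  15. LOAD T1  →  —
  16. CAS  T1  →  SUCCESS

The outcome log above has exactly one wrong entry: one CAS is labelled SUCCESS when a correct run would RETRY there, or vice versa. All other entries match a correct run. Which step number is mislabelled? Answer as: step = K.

Correct run:
#1 T1 reads 2
#2 T3 reads 2
#3 T0 reads 2
#4 T3 CAS(2→3) writes; counter now 3
#5 T1 CAS(2→3) fails; counter now 3
#6 T1 reads 3
#7 T2 reads 3
#8 T2 CAS(3→4) writes; counter now 4
#9 T3 reads 4
#10 T0 CAS(2→3) fails; counter now 4
#11 T1 CAS(3→4) fails; counter now 4
#12 T3 CAS(4→5) writes; counter now 5
#13 T3 reads 5
#14 T3 CAS(5→6) writes; counter now 6
#15 T1 reads 6
#16 T1 CAS(6→7) writes; counter now 7
Flip is step 12.

step = 12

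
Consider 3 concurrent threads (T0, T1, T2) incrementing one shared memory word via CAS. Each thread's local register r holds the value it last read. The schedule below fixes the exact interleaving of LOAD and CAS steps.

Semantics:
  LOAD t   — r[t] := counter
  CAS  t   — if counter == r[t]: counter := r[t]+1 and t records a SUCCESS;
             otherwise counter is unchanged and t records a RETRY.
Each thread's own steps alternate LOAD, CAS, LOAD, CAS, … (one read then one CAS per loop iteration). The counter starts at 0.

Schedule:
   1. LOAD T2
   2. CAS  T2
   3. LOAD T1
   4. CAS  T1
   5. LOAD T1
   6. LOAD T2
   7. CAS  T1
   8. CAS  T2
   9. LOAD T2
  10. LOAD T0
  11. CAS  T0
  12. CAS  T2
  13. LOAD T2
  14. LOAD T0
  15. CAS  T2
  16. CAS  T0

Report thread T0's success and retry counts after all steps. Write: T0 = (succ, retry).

T0 = (1, 1)

   1) LOAD T2:  M=0  r_T2=0
   2) CAS  T2:  M=1  r_T2=0 ✓
   3) LOAD T1:  M=1  r_T1=1
   4) CAS  T1:  M=2  r_T1=1 ✓
   5) LOAD T1:  M=2  r_T1=2
   6) LOAD T2:  M=2  r_T2=2
   7) CAS  T1:  M=3  r_T1=2 ✓
   8) CAS  T2:  M=3  r_T2=2 ✗
   9) LOAD T2:  M=3  r_T2=3
  10) LOAD T0:  M=3  r_T0=3
  11) CAS  T0:  M=4  r_T0=3 ✓
  12) CAS  T2:  M=4  r_T2=3 ✗
  13) LOAD T2:  M=4  r_T2=4
  14) LOAD T0:  M=4  r_T0=4
  15) CAS  T2:  M=5  r_T2=4 ✓
  16) CAS  T0:  M=5  r_T0=4 ✗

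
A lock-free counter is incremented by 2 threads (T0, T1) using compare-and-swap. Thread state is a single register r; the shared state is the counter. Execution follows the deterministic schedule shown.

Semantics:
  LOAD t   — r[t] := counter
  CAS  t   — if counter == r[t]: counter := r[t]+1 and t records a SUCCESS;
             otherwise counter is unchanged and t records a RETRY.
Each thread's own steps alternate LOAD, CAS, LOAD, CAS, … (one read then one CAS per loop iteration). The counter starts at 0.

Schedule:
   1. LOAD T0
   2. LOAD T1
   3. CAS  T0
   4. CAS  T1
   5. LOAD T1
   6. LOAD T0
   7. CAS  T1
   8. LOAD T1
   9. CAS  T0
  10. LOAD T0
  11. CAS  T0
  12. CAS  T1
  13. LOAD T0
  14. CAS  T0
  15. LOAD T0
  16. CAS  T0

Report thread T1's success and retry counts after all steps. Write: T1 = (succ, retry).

T1 = (1, 2)

#1 T0 reads 0
#2 T1 reads 0
#3 T0 CAS(0→1) writes; counter now 1
#4 T1 CAS(0→1) fails; counter now 1
#5 T1 reads 1
#6 T0 reads 1
#7 T1 CAS(1→2) writes; counter now 2
#8 T1 reads 2
#9 T0 CAS(1→2) fails; counter now 2
#10 T0 reads 2
#11 T0 CAS(2→3) writes; counter now 3
#12 T1 CAS(2→3) fails; counter now 3
#13 T0 reads 3
#14 T0 CAS(3→4) writes; counter now 4
#15 T0 reads 4
#16 T0 CAS(4→5) writes; counter now 5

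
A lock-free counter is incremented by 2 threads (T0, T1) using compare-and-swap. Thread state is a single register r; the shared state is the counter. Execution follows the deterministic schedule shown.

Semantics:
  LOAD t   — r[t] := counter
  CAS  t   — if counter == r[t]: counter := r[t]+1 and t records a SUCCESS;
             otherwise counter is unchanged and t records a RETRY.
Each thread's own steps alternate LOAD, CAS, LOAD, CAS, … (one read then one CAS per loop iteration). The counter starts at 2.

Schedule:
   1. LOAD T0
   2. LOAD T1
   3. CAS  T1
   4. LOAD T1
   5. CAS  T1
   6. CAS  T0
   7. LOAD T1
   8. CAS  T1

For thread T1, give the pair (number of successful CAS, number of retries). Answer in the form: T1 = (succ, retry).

T1 = (3, 0)

step 1: T0 LOAD ⇒ load; ctr=2 reg=2
step 2: T1 LOAD ⇒ load; ctr=2 reg=2
step 3: T1 CAS ⇒ ok; ctr=3 reg=2
step 4: T1 LOAD ⇒ load; ctr=3 reg=3
step 5: T1 CAS ⇒ ok; ctr=4 reg=3
step 6: T0 CAS ⇒ retry; ctr=4 reg=2
step 7: T1 LOAD ⇒ load; ctr=4 reg=4
step 8: T1 CAS ⇒ ok; ctr=5 reg=4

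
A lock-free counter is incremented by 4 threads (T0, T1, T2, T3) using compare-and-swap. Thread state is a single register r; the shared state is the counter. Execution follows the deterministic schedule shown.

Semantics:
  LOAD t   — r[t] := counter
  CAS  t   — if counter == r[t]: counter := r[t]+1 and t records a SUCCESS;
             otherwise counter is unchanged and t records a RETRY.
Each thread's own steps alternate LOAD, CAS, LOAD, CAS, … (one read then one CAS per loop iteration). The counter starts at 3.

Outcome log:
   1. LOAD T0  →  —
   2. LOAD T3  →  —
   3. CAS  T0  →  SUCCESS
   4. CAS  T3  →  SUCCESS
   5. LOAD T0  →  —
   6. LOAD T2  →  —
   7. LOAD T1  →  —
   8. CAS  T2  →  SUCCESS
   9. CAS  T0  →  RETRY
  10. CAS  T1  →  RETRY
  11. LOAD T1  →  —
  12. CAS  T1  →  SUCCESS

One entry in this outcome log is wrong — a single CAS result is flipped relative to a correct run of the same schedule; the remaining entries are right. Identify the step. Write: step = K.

step = 4

Correct run:
[1] T0.load  rd  (counter 3, T0.r 3)
[2] T3.load  rd  (counter 3, T3.r 3)
[3] T0.cas  hit  (counter 4, T0.r 3)
[4] T3.cas  miss  (counter 4, T3.r 3)
[5] T0.load  rd  (counter 4, T0.r 4)
[6] T2.load  rd  (counter 4, T2.r 4)
[7] T1.load  rd  (counter 4, T1.r 4)
[8] T2.cas  hit  (counter 5, T2.r 4)
[9] T0.cas  miss  (counter 5, T0.r 4)
[10] T1.cas  miss  (counter 5, T1.r 4)
[11] T1.load  rd  (counter 5, T1.r 5)
[12] T1.cas  hit  (counter 6, T1.r 5)
Log disagrees first at step 4.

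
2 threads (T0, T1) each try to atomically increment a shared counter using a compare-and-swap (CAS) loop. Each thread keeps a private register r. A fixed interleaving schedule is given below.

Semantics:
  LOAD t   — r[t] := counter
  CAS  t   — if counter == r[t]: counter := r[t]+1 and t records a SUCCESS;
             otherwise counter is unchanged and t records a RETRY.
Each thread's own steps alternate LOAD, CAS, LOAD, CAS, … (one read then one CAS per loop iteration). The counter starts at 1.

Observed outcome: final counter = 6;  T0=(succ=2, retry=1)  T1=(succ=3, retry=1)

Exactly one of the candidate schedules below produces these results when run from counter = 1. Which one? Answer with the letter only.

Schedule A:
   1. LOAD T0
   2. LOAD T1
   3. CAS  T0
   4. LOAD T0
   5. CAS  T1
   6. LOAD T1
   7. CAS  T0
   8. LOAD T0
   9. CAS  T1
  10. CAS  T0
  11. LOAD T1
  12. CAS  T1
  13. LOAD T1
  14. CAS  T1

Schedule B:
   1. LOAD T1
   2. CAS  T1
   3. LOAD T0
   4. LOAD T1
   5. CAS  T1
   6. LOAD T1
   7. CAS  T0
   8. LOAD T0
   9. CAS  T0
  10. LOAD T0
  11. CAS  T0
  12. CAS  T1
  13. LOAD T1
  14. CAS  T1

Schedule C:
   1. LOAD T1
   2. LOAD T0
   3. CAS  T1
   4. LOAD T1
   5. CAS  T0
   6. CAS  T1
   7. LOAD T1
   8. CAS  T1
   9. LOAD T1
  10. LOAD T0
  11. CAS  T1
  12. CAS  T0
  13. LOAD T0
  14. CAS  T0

B

Simulating candidate B:
step 1: T1 LOAD ⇒ load; ctr=1 reg=1
step 2: T1 CAS ⇒ ok; ctr=2 reg=1
step 3: T0 LOAD ⇒ load; ctr=2 reg=2
step 4: T1 LOAD ⇒ load; ctr=2 reg=2
step 5: T1 CAS ⇒ ok; ctr=3 reg=2
step 6: T1 LOAD ⇒ load; ctr=3 reg=3
step 7: T0 CAS ⇒ retry; ctr=3 reg=2
step 8: T0 LOAD ⇒ load; ctr=3 reg=3
step 9: T0 CAS ⇒ ok; ctr=4 reg=3
step 10: T0 LOAD ⇒ load; ctr=4 reg=4
step 11: T0 CAS ⇒ ok; ctr=5 reg=4
step 12: T1 CAS ⇒ retry; ctr=5 reg=3
step 13: T1 LOAD ⇒ load; ctr=5 reg=5
step 14: T1 CAS ⇒ ok; ctr=6 reg=5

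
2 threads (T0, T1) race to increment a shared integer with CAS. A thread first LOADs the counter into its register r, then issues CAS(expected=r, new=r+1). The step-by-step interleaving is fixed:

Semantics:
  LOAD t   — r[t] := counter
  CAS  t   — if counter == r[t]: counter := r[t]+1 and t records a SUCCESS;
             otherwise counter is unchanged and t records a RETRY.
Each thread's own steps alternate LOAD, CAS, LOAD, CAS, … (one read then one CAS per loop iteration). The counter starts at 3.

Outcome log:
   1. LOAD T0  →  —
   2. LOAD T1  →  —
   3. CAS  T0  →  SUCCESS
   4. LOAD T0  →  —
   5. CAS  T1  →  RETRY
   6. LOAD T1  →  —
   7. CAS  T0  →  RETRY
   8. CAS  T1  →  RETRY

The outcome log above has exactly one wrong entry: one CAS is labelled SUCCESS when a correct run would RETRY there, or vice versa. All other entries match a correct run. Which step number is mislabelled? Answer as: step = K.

Reference trace:
#1 T0 reads 3
#2 T1 reads 3
#3 T0 CAS(3→4) writes; counter now 4
#4 T0 reads 4
#5 T1 CAS(3→4) fails; counter now 4
#6 T1 reads 4
#7 T0 CAS(4→5) writes; counter now 5
#8 T1 CAS(4→5) fails; counter now 5
Log disagrees first at step 7.

step = 7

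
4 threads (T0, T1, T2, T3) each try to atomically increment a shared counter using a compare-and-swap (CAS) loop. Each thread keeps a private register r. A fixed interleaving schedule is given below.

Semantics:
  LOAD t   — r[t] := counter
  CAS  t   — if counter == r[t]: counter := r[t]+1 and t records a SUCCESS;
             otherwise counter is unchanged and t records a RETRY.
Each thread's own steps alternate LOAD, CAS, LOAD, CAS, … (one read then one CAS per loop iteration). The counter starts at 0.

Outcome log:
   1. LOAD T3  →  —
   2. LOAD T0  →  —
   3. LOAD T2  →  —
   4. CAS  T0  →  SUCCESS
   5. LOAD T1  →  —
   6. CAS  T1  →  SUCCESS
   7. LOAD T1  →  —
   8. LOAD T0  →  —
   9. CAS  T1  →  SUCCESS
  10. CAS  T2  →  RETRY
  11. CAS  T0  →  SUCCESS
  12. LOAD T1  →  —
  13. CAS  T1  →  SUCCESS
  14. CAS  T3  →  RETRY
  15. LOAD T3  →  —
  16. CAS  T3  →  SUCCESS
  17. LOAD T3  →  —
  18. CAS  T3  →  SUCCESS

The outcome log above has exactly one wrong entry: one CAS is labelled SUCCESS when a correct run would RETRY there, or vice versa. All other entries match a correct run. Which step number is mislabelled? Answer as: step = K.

step = 11

Correct run:
step 1: T3 LOAD ⇒ load; ctr=0 reg=0
step 2: T0 LOAD ⇒ load; ctr=0 reg=0
step 3: T2 LOAD ⇒ load; ctr=0 reg=0
step 4: T0 CAS ⇒ ok; ctr=1 reg=0
step 5: T1 LOAD ⇒ load; ctr=1 reg=1
step 6: T1 CAS ⇒ ok; ctr=2 reg=1
step 7: T1 LOAD ⇒ load; ctr=2 reg=2
step 8: T0 LOAD ⇒ load; ctr=2 reg=2
step 9: T1 CAS ⇒ ok; ctr=3 reg=2
step 10: T2 CAS ⇒ retry; ctr=3 reg=0
step 11: T0 CAS ⇒ retry; ctr=3 reg=2
step 12: T1 LOAD ⇒ load; ctr=3 reg=3
step 13: T1 CAS ⇒ ok; ctr=4 reg=3
step 14: T3 CAS ⇒ retry; ctr=4 reg=0
step 15: T3 LOAD ⇒ load; ctr=4 reg=4
step 16: T3 CAS ⇒ ok; ctr=5 reg=4
step 17: T3 LOAD ⇒ load; ctr=5 reg=5
step 18: T3 CAS ⇒ ok; ctr=6 reg=5
Log disagrees first at step 11.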